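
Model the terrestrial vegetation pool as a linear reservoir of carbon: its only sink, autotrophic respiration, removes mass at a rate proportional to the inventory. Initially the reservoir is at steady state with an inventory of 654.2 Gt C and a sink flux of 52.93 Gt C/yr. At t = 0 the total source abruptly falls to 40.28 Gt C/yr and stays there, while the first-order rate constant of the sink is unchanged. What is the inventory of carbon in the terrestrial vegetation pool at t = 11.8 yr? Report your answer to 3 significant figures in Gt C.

The sink rate constant is k = F₀/M₀ = 52.93/654.2 = 0.08091 yr⁻¹.
Solving dM/dt = F₁ − kM with M(0) = M₀ gives M(t) = F₁/k + (M₀ − F₁/k)·e^(−kt).
F₁/k = 40.28/0.08091 = 497.85 Gt C; kt = 0.08091 × 11.8 = 0.9547, e^(−kt) = 0.3849.
M(11.8) = 497.85 + (654.2 − 497.85) × 0.3849 = 497.85 + 60.18 = 558.03 Gt C.

558 Gt C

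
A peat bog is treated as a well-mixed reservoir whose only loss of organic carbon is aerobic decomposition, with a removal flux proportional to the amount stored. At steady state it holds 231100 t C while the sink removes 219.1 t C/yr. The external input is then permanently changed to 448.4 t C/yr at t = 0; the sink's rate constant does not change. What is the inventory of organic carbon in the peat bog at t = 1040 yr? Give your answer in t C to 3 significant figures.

τ = M₀/F₀ = 231100/219.1 = 1055 yr; rate constant k = 1/τ.
New steady state M_∞ = F₁/k = F₁·τ = 448.4 × 1055 = 472960 t C.
M(t) = M_∞ + (M₀ − M_∞)·e^(−t/τ); t/τ = 1040/1055 = 0.9860, so e^(−t/τ) = 0.3731.
M(t) = 472960 − 241900 × 0.3731 = 382730 t C.

383000 t C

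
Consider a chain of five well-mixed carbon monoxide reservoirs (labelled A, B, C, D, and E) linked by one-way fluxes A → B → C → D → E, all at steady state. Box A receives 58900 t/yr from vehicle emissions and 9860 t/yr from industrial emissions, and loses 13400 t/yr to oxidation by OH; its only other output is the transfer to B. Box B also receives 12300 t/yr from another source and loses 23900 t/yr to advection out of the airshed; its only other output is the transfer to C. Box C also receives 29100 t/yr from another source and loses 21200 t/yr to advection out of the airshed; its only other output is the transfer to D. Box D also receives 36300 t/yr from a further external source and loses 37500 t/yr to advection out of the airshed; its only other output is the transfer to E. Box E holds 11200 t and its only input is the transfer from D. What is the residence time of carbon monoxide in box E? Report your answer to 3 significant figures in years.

Box A: F(A→B) = (58900 + 9860) − 13400 = 55360 t/yr.
Box B: F(B→C) = (55360 + 12300) − 23900 = 43760 t/yr.
Box C: F(C→D) = (43760 + 29100) − 21200 = 51660 t/yr.
Box D: F(D→E) = (51660 + 36300) − 37500 = 50460 t/yr.
Box E throughput = its input = 50460 t/yr; τ = 11200 / 50460 = 0.2220 yr.

0.222 yr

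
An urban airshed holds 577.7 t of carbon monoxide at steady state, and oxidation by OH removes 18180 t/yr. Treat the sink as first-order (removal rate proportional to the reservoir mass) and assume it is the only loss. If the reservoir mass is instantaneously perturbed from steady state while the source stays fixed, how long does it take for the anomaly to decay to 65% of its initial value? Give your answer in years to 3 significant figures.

For a linear reservoir the anomaly decays as exp(−t/τ) with τ = M/F = 577.7/18180 = 0.03178 yr.
exp(−t/τ) = 0.65 ⇒ t = −τ ln(0.65) = 0.03178 × 0.4308 = 0.01369 yr.

0.0137 yr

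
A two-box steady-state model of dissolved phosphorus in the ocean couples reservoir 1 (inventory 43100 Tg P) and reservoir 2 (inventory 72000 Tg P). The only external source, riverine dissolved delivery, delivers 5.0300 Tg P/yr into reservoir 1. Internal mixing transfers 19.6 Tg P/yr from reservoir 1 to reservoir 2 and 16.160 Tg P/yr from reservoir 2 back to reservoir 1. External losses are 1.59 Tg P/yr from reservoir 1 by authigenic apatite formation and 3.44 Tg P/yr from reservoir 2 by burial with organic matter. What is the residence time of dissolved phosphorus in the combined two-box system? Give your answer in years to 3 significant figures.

Treat the two boxes together as one reservoir: the mixing fluxes between them are internal recycling, so τ = ΣM / Σ(external losses).
M_total = 43100 + 72000 = 115100 Tg P.
ΣF_external_out = 1.59 + 3.44 = 5.0300 Tg P/yr.
τ = M_total / ΣF_ext = 115100 / 5.0300 = 22880 yr.

22900 yr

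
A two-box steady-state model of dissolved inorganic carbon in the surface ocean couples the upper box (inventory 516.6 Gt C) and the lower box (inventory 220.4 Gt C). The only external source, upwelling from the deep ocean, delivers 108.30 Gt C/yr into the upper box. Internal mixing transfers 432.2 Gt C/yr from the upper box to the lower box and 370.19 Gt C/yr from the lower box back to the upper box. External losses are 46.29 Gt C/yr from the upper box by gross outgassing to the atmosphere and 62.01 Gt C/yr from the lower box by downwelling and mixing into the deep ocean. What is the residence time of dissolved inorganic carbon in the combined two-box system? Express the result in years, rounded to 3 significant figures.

Treat the two boxes together as one reservoir: the mixing fluxes between them are internal recycling, so τ = ΣM / Σ(external losses).
M_total = 516.6 + 220.4 = 737.00 Gt C.
ΣF_external_out = 46.29 + 62.01 = 108.30 Gt C/yr.
τ = M_total / ΣF_ext = 737.00 / 108.30 = 6.805 yr.

6.81 yr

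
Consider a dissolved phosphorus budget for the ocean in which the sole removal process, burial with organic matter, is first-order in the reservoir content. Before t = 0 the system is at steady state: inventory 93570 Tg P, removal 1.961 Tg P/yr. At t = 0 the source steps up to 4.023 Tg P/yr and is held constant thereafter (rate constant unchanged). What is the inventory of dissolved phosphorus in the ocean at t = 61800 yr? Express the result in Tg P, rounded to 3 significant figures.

165000 Tg P

The sink rate constant is k = F₀/M₀ = 1.961/93570 = 2.096×10^-5 yr⁻¹.
Solving dM/dt = F₁ − kM with M(0) = M₀ gives M(t) = F₁/k + (M₀ − F₁/k)·e^(−kt).
F₁/k = 4.023/2.096×10^-5 = 191960 Tg P; kt = 2.096×10^-5 × 61800 = 1.295, e^(−kt) = 0.2738.
M(61800) = 191960 + (93570 − 191960) × 0.2738 = 191960 − 26940 = 165020 Tg P.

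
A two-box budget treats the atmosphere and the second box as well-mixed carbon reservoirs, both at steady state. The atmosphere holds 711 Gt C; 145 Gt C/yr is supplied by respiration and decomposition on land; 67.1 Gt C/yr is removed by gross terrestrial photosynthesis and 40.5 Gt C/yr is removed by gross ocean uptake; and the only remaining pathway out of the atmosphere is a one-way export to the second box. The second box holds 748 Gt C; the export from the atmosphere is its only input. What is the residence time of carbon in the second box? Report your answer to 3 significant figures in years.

20.0 yr

Balance the atmosphere: ΣF_in = 145.00 Gt C/yr.
Export to the second box = ΣF_in − (67.1 + 40.5) = 37.400 Gt C/yr.
At steady state the output of the second box equals its input, 37.400 Gt C/yr.
τ = M / F = 748 / 37.400 = 20.00 yr.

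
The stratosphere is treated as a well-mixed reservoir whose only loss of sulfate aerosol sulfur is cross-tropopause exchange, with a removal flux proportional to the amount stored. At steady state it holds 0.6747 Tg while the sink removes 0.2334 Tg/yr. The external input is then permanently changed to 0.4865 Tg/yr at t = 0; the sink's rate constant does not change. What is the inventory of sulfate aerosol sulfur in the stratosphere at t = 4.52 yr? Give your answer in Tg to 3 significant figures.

Residence time τ = M₀/F₀ = 2.891 yr. The eventual steady state is M_∞ = M₀·(F₁/F₀) = 0.6747 × 0.4865/0.2334 = 1.4063 Tg.
The anomaly ΔM(t) = M(t) − M_∞ decays as ΔM₀·e^(−t/τ) with ΔM₀ = 0.6747 − 1.4063 = −0.7316 Tg.
At t = 4.52 yr, e^(−t/τ) = e^(−1.564) = 0.2094, so ΔM = −0.1532 Tg and M = 1.4063 − 0.1532 = 1.2532 Tg.

1.25 Tg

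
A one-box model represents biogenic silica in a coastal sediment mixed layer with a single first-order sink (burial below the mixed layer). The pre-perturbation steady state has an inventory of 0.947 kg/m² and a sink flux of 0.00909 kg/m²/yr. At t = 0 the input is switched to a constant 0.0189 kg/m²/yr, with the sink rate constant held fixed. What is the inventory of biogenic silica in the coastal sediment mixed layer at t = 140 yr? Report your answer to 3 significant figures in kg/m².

The sink rate constant is k = F₀/M₀ = 0.00909/0.947 = 0.009599 yr⁻¹.
Solving dM/dt = F₁ − kM with M(0) = M₀ gives M(t) = F₁/k + (M₀ − F₁/k)·e^(−kt).
F₁/k = 0.0189/0.009599 = 1.9690 kg/m²; kt = 0.009599 × 140 = 1.344, e^(−kt) = 0.2608.
M(140) = 1.9690 + (0.947 − 1.9690) × 0.2608 = 1.9690 − 0.2666 = 1.7024 kg/m².

1.70 kg/m²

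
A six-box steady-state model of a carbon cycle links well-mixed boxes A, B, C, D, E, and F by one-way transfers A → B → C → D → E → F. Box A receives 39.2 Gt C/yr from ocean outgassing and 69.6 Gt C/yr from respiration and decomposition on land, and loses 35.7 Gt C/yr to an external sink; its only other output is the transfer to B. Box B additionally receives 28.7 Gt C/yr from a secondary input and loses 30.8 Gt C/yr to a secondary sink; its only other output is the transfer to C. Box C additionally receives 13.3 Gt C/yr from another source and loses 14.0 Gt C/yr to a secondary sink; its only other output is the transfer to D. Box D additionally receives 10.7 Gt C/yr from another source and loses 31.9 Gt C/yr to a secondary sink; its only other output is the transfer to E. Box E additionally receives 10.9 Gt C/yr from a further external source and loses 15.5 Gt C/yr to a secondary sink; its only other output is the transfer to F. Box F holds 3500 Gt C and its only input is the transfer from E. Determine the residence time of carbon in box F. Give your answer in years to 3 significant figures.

Box A: F(A→B) = (39.2 + 69.6) − 35.7 = 73.100 Gt C/yr.
Box B: F(B→C) = (73.100 + 28.7) − 30.8 = 71.000 Gt C/yr.
Box C: F(C→D) = (71.000 + 13.3) − 14.0 = 70.300 Gt C/yr.
Box D: F(D→E) = (70.300 + 10.7) − 31.9 = 49.100 Gt C/yr.
Box E: F(E→F) = (49.100 + 10.9) − 15.5 = 44.500 Gt C/yr.
Box F throughput = its input = 44.500 Gt C/yr; τ = 3500 / 44.500 = 78.65 yr.

78.7 yr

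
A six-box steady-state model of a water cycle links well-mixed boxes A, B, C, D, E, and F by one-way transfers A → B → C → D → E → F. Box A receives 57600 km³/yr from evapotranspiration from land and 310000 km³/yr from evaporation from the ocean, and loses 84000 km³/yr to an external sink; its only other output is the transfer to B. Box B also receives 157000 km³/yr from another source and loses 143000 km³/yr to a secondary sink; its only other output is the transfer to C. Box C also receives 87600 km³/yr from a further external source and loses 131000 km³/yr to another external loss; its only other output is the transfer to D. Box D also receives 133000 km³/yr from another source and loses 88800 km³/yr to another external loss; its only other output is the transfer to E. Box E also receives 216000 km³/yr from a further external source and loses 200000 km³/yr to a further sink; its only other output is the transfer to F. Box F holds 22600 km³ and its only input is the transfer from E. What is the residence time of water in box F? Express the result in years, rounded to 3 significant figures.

Box A: F(A→B) = (57600 + 310000) − 84000 = 283600 km³/yr.
Box B: F(B→C) = (283600 + 157000) − 143000 = 297600 km³/yr.
Box C: F(C→D) = (297600 + 87600) − 131000 = 254200 km³/yr.
Box D: F(D→E) = (254200 + 133000) − 88800 = 298400 km³/yr.
Box E: F(E→F) = (298400 + 216000) − 200000 = 314400 km³/yr.
Box F throughput = its input = 314400 km³/yr; τ = 22600 / 314400 = 0.07188 yr.

0.0719 yr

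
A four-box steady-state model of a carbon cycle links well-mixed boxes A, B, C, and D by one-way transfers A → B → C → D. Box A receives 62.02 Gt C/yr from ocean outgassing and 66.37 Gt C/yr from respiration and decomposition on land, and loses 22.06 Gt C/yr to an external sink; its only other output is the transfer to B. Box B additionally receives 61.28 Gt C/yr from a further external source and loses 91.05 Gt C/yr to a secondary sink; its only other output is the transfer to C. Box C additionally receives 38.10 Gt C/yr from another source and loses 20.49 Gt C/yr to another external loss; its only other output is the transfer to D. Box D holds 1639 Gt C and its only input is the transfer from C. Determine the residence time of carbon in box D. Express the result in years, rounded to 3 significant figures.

Box A: F(A→B) = (62.02 + 66.37) − 22.06 = 106.33 Gt C/yr.
Box B: F(B→C) = (106.33 + 61.28) − 91.05 = 76.560 Gt C/yr.
Box C: F(C→D) = (76.560 + 38.10) − 20.49 = 94.170 Gt C/yr.
Box D throughput = its input = 94.170 Gt C/yr; τ = 1639 / 94.170 = 17.40 yr.

17.4 yr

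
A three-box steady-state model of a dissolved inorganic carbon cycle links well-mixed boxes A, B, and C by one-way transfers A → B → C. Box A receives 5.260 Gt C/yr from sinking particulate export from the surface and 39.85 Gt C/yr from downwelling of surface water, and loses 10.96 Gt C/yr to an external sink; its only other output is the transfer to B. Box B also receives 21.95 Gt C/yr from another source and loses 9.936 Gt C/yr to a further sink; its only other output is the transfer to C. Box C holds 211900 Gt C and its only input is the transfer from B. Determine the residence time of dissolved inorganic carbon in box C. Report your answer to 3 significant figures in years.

Box A: F(A→B) = (5.260 + 39.85) − 10.96 = 34.150 Gt C/yr.
Box B: F(B→C) = (34.150 + 21.95) − 9.936 = 46.164 Gt C/yr.
Box C throughput = its input = 46.164 Gt C/yr; τ = 211900 / 46.164 = 4590 yr.

4590 yr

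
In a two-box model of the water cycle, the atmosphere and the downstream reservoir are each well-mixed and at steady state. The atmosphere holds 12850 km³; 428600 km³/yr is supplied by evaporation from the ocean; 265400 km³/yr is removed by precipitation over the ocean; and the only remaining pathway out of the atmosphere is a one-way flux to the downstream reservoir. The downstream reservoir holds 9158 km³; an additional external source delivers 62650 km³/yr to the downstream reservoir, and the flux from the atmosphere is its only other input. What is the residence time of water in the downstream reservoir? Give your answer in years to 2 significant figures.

0.041 yr

Balance the atmosphere: ΣF_in = 428600 km³/yr.
Flux to the downstream reservoir = ΣF_in − (265400) = 163200 km³/yr.
Total input to the downstream reservoir = 163200 + 62650 = 225850 km³/yr; at steady state this equals its total output.
τ = M / F = 9158 / 225850 = 0.04055 yr.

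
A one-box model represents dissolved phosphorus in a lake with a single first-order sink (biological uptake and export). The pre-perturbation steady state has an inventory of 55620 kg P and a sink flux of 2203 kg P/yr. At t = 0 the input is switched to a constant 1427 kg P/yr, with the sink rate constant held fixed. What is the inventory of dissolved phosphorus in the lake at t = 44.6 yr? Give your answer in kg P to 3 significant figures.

39400 kg P

Residence time τ = M₀/F₀ = 25.25 yr. The eventual steady state is M_∞ = M₀·(F₁/F₀) = 55620 × 1427/2203 = 36028 kg P.
The anomaly ΔM(t) = M(t) − M_∞ decays as ΔM₀·e^(−t/τ) with ΔM₀ = 55620 − 36028 = 19590 kg P.
At t = 44.6 yr, e^(−t/τ) = e^(−1.767) = 0.1709, so ΔM = 3349 kg P and M = 36028 + 3349 = 39377 kg P.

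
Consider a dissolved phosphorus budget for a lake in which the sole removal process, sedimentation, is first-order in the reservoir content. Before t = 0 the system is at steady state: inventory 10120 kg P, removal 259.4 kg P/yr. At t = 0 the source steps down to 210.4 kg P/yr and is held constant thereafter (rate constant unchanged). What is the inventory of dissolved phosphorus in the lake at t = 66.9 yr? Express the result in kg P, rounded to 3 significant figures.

8550 kg P

The sink rate constant is k = F₀/M₀ = 259.4/10120 = 0.02563 yr⁻¹.
Solving dM/dt = F₁ − kM with M(0) = M₀ gives M(t) = F₁/k + (M₀ − F₁/k)·e^(−kt).
F₁/k = 210.4/0.02563 = 8208.4 kg P; kt = 0.02563 × 66.9 = 1.715, e^(−kt) = 0.1800.
M(66.9) = 8208.4 + (10120 − 8208.4) × 0.1800 = 8208.4 + 344.1 = 8552.4 kg P.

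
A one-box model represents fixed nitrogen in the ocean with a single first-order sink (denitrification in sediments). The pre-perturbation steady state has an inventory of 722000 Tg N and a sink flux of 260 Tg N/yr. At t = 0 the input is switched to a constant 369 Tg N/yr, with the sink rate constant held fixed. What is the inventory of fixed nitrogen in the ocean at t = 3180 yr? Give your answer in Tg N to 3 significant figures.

The sink rate constant is k = F₀/M₀ = 260/722000 = 0.0003601 yr⁻¹.
Solving dM/dt = F₁ − kM with M(0) = M₀ gives M(t) = F₁/k + (M₀ − F₁/k)·e^(−kt).
F₁/k = 369/0.0003601 = 1.0247×10^6 Tg N; kt = 0.0003601 × 3180 = 1.145, e^(−kt) = 0.3182.
M(3180) = 1.0247×10^6 + (722000 − 1.0247×10^6) × 0.3182 = 1.0247×10^6 − 96310 = 928380 Tg N.

928000 Tg N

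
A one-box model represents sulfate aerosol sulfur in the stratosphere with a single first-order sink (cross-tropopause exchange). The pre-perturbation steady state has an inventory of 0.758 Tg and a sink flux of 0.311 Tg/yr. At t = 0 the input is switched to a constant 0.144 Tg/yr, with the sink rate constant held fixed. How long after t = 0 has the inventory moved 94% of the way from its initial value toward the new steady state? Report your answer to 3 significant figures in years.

τ = M₀/F₀ = 0.758/0.311 = 2.437 yr.
The remaining gap fraction is e^(−t/τ); 94% covered ⇒ e^(−t/τ) = 0.0600.
t = −τ ln(0.0600) = 2.437 × 2.813 = 6.857 yr.

6.86 yr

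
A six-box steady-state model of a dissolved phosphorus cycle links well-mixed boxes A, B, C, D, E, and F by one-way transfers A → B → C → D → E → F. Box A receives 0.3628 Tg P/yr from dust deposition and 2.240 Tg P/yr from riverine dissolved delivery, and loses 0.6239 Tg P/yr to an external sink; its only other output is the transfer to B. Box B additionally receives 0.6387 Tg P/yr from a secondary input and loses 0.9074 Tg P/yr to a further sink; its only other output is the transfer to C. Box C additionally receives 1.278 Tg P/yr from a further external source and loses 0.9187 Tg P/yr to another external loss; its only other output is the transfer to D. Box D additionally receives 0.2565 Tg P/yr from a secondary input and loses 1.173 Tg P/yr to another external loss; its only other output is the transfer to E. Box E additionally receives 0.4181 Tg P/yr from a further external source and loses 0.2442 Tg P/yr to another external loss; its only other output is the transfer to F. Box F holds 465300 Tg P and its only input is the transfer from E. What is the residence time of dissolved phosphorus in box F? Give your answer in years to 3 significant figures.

351000 yr

Box A: F(A→B) = (0.3628 + 2.240) − 0.6239 = 1.9789 Tg P/yr.
Box B: F(B→C) = (1.9789 + 0.6387) − 0.9074 = 1.7102 Tg P/yr.
Box C: F(C→D) = (1.7102 + 1.278) − 0.9187 = 2.0695 Tg P/yr.
Box D: F(D→E) = (2.0695 + 0.2565) − 1.173 = 1.1530 Tg P/yr.
Box E: F(E→F) = (1.1530 + 0.4181) − 0.2442 = 1.3269 Tg P/yr.
Box F throughput = its input = 1.3269 Tg P/yr; τ = 465300 / 1.3269 = 350700 yr.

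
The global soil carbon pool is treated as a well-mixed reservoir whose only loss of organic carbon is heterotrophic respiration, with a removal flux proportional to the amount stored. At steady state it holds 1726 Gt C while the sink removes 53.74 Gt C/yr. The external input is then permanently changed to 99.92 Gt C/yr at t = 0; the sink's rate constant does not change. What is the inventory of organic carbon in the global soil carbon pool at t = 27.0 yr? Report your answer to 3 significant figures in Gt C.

2570 Gt C

The sink rate constant is k = F₀/M₀ = 53.74/1726 = 0.03114 yr⁻¹.
Solving dM/dt = F₁ − kM with M(0) = M₀ gives M(t) = F₁/k + (M₀ − F₁/k)·e^(−kt).
F₁/k = 99.92/0.03114 = 3209.2 Gt C; kt = 0.03114 × 27.0 = 0.8407, e^(−kt) = 0.4314.
M(27.0) = 3209.2 + (1726 − 3209.2) × 0.4314 = 3209.2 − 639.9 = 2569.3 Gt C.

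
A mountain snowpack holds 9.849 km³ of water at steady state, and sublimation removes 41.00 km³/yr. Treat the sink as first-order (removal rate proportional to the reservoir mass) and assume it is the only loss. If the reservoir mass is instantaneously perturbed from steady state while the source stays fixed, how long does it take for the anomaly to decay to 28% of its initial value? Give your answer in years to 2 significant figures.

0.31 yr

For a linear reservoir the anomaly decays as exp(−t/τ) with τ = M/F = 9.849/41.00 = 0.2402 yr.
exp(−t/τ) = 0.28 ⇒ t = −τ ln(0.28) = 0.2402 × 1.273 = 0.3058 yr.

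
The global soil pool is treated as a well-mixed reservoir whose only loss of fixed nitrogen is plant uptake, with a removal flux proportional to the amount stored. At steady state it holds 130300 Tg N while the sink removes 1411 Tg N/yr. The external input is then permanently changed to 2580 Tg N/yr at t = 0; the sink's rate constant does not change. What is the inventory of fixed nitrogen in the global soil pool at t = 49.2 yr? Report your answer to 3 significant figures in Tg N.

175000 Tg N

τ = M₀/F₀ = 130300/1411 = 92.35 yr; rate constant k = 1/τ.
New steady state M_∞ = F₁/k = F₁·τ = 2580 × 92.35 = 238250 Tg N.
M(t) = M_∞ + (M₀ − M_∞)·e^(−t/τ); t/τ = 49.2/92.35 = 0.5328, so e^(−t/τ) = 0.5870.
M(t) = 238250 − 108000 × 0.5870 = 174890 Tg N.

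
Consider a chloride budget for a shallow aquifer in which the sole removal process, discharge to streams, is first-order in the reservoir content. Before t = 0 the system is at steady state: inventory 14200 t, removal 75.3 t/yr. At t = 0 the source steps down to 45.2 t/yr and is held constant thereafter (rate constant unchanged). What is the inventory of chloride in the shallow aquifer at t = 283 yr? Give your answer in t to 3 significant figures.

τ = M₀/F₀ = 14200/75.3 = 188.6 yr; rate constant k = 1/τ.
New steady state M_∞ = F₁/k = F₁·τ = 45.2 × 188.6 = 8523.8 t.
M(t) = M_∞ + (M₀ − M_∞)·e^(−t/τ); t/τ = 283/188.6 = 1.501, so e^(−t/τ) = 0.2230.
M(t) = 8523.8 + 5676 × 0.2230 = 9789.4 t.

9790 t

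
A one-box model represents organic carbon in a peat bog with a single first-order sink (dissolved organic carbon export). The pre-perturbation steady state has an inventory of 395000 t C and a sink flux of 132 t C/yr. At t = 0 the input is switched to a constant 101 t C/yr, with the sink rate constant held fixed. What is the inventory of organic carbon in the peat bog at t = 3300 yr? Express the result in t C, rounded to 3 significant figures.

333000 t C

The sink rate constant is k = F₀/M₀ = 132/395000 = 0.0003342 yr⁻¹.
Solving dM/dt = F₁ − kM with M(0) = M₀ gives M(t) = F₁/k + (M₀ − F₁/k)·e^(−kt).
F₁/k = 101/0.0003342 = 302230 t C; kt = 0.0003342 × 3300 = 1.103, e^(−kt) = 0.3319.
M(3300) = 302230 + (395000 − 302230) × 0.3319 = 302230 + 30790 = 333030 t C.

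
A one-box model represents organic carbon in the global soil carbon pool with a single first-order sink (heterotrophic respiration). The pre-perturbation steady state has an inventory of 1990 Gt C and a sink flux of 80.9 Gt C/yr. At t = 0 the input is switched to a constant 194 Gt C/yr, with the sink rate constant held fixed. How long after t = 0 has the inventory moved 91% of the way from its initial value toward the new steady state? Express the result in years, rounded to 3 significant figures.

59.2 yr

τ = M₀/F₀ = 1990/80.9 = 24.60 yr.
The remaining gap fraction is e^(−t/τ); 91% covered ⇒ e^(−t/τ) = 0.0900.
t = −τ ln(0.0900) = 24.60 × 2.408 = 59.23 yr.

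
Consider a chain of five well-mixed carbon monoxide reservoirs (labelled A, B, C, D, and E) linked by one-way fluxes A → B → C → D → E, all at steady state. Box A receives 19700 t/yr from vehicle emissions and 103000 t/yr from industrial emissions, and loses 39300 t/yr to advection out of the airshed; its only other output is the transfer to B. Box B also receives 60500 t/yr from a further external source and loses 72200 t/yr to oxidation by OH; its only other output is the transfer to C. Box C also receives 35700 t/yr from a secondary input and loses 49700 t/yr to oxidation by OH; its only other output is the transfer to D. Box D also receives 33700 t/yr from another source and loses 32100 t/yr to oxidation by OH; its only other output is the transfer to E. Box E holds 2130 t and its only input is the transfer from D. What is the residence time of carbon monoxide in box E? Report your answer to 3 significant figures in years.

Box A: F(A→B) = (19700 + 103000) − 39300 = 83400 t/yr.
Box B: F(B→C) = (83400 + 60500) − 72200 = 71700 t/yr.
Box C: F(C→D) = (71700 + 35700) − 49700 = 57700 t/yr.
Box D: F(D→E) = (57700 + 33700) − 32100 = 59300 t/yr.
Box E throughput = its input = 59300 t/yr; τ = 2130 / 59300 = 0.03592 yr.

0.0359 yr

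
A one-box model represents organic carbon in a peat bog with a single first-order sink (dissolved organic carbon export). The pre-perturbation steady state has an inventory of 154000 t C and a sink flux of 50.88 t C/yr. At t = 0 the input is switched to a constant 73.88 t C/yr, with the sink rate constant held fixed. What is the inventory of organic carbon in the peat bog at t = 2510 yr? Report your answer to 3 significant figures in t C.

193000 t C

τ = M₀/F₀ = 154000/50.88 = 3027 yr; rate constant k = 1/τ.
New steady state M_∞ = F₁/k = F₁·τ = 73.88 × 3027 = 223610 t C.
M(t) = M_∞ + (M₀ − M_∞)·e^(−t/τ); t/τ = 2510/3027 = 0.8293, so e^(−t/τ) = 0.4364.
M(t) = 223610 − 69610 × 0.4364 = 193240 t C.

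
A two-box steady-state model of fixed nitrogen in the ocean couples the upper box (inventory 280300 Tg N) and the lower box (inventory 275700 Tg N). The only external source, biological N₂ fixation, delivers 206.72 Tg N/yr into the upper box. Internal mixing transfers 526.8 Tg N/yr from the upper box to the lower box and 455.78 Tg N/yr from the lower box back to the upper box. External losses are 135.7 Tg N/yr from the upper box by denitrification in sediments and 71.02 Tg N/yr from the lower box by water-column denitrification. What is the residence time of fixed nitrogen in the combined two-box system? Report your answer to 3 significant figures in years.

2690 yr

For the system as a whole, the A↔B exchange is internal and contributes nothing to the throughput; only the external sinks remove mass.
M_total = 280300 + 275700 = 556000 Tg N.
ΣF_external_out = 135.7 + 71.02 = 206.72 Tg N/yr.
τ = M_total / ΣF_ext = 556000 / 206.72 = 2690 yr.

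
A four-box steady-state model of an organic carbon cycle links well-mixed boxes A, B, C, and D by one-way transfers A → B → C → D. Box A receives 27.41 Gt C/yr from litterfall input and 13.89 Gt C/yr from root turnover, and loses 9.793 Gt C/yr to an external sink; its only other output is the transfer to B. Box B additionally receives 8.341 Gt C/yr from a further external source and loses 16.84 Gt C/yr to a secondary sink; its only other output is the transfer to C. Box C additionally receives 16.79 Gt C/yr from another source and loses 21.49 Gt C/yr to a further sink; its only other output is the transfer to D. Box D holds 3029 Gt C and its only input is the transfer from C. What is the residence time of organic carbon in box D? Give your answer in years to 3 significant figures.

165 yr

Box A: F(A→B) = (27.41 + 13.89) − 9.793 = 31.507 Gt C/yr.
Box B: F(B→C) = (31.507 + 8.341) − 16.84 = 23.008 Gt C/yr.
Box C: F(C→D) = (23.008 + 16.79) − 21.49 = 18.308 Gt C/yr.
Box D throughput = its input = 18.308 Gt C/yr; τ = 3029 / 18.308 = 165.4 yr.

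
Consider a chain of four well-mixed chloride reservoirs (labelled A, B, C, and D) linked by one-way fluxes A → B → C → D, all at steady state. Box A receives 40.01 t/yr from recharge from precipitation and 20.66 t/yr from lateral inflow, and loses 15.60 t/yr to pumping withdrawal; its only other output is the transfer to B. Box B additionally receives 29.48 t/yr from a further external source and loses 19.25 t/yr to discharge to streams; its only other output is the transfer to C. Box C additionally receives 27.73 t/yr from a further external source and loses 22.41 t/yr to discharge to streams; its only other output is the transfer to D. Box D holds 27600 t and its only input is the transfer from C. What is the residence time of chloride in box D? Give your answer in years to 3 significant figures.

455 yr

Box A: F(A→B) = (40.01 + 20.66) − 15.60 = 45.070 t/yr.
Box B: F(B→C) = (45.070 + 29.48) − 19.25 = 55.300 t/yr.
Box C: F(C→D) = (55.300 + 27.73) − 22.41 = 60.620 t/yr.
Box D throughput = its input = 60.620 t/yr; τ = 27600 / 60.620 = 455.3 yr.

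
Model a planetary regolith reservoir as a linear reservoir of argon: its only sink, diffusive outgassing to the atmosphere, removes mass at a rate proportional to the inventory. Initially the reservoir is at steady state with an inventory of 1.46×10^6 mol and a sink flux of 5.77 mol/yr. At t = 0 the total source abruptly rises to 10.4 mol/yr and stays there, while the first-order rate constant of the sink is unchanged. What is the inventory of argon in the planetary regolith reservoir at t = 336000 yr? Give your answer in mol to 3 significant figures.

Residence time τ = M₀/F₀ = 253000 yr. The eventual steady state is M_∞ = M₀·(F₁/F₀) = 1.46×10^6 × 10.4/5.77 = 2.6315×10^6 mol.
The anomaly ΔM(t) = M(t) − M_∞ decays as ΔM₀·e^(−t/τ) with ΔM₀ = 1.46×10^6 − 2.6315×10^6 = −1.172×10^6 mol.
At t = 336000 yr, e^(−t/τ) = e^(−1.328) = 0.2650, so ΔM = −310500 mol and M = 2.6315×10^6 − 310500 = 2.3210×10^6 mol.

2.32×10^6 mol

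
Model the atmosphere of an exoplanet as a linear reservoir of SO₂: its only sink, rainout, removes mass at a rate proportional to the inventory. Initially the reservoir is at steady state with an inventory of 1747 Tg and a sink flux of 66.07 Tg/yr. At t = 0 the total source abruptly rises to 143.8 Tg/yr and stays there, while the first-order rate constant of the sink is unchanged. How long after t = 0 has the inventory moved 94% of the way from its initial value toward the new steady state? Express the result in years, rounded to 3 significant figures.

74.4 yr

τ = M₀/F₀ = 1747/66.07 = 26.44 yr.
The remaining gap fraction is e^(−t/τ); 94% covered ⇒ e^(−t/τ) = 0.0600.
t = −τ ln(0.0600) = 26.44 × 2.813 = 74.39 yr.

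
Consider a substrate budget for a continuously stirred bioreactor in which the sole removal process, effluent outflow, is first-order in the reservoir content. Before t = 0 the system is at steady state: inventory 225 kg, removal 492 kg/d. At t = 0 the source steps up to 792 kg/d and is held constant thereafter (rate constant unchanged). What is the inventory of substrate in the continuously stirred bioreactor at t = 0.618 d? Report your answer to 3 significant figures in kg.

327 kg

Residence time τ = M₀/F₀ = 0.4573 d. The eventual steady state is M_∞ = M₀·(F₁/F₀) = 225 × 792/492 = 362.20 kg.
The anomaly ΔM(t) = M(t) − M_∞ decays as ΔM₀·e^(−t/τ) with ΔM₀ = 225 − 362.20 = −137.2 kg.
At t = 0.618 d, e^(−t/τ) = e^(−1.351) = 0.2589, so ΔM = −35.52 kg and M = 362.20 − 35.52 = 326.68 kg.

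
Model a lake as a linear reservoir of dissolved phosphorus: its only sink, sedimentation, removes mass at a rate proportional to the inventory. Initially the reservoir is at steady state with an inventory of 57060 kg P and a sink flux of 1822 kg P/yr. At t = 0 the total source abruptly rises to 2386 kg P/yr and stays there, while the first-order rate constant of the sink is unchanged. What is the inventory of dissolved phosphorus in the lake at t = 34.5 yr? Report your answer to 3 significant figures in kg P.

The sink rate constant is k = F₀/M₀ = 1822/57060 = 0.03193 yr⁻¹.
Solving dM/dt = F₁ − kM with M(0) = M₀ gives M(t) = F₁/k + (M₀ − F₁/k)·e^(−kt).
F₁/k = 2386/0.03193 = 74723 kg P; kt = 0.03193 × 34.5 = 1.102, e^(−kt) = 0.3323.
M(34.5) = 74723 + (57060 − 74723) × 0.3323 = 74723 − 5870 = 68853 kg P.

68900 kg P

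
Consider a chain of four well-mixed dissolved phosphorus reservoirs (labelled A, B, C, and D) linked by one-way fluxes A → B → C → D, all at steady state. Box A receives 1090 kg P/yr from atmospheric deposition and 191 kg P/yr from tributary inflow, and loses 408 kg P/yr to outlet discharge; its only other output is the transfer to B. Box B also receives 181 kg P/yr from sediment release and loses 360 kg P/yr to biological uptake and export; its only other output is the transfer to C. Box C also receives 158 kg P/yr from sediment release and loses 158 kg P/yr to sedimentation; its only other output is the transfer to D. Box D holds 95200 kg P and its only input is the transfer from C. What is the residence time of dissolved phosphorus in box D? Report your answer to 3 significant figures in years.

137 yr

Box A: F(A→B) = (1090 + 191) − 408 = 873.00 kg P/yr.
Box B: F(B→C) = (873.00 + 181) − 360 = 694.00 kg P/yr.
Box C: F(C→D) = (694.00 + 158) − 158 = 694.00 kg P/yr.
Box D throughput = its input = 694.00 kg P/yr; τ = 95200 / 694.00 = 137.2 yr.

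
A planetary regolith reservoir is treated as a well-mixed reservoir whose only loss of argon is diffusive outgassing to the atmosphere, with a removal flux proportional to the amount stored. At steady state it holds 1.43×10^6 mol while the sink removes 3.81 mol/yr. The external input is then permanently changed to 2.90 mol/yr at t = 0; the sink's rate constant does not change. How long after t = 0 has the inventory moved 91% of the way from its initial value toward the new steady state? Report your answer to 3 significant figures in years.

τ = M₀/F₀ = 1.43×10^6/3.81 = 375300 yr.
The remaining gap fraction is e^(−t/τ); 91% covered ⇒ e^(−t/τ) = 0.0900.
t = −τ ln(0.0900) = 375300 × 2.408 = 903800 yr.

904000 yr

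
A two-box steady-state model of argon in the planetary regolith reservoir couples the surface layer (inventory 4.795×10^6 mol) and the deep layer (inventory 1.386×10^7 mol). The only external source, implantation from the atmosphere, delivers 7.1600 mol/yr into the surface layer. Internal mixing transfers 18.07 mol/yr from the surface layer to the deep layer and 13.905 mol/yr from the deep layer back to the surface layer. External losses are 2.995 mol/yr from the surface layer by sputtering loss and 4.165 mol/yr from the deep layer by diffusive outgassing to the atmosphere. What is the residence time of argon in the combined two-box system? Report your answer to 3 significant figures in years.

For the system as a whole, the A↔B exchange is internal and contributes nothing to the throughput; only the external sinks remove mass.
M_total = 4.795×10^6 + 1.386×10^7 = 1.8655×10^7 mol.
ΣF_external_out = 2.995 + 4.165 = 7.1600 mol/yr.
τ = M_total / ΣF_ext = 1.8655×10^7 / 7.1600 = 2.605×10^6 yr.

2.61×10^6 yr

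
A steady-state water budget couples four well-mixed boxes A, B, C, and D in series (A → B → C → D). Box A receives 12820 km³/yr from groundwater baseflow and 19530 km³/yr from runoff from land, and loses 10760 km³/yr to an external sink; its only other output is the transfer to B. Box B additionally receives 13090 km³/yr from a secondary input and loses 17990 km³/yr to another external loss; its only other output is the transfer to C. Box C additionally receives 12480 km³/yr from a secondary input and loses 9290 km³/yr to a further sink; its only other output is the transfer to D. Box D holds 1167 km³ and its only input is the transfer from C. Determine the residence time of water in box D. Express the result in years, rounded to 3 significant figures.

Box A: F(A→B) = (12820 + 19530) − 10760 = 21590 km³/yr.
Box B: F(B→C) = (21590 + 13090) − 17990 = 16690 km³/yr.
Box C: F(C→D) = (16690 + 12480) − 9290 = 19880 km³/yr.
Box D throughput = its input = 19880 km³/yr; τ = 1167 / 19880 = 0.05870 yr.

0.0587 yr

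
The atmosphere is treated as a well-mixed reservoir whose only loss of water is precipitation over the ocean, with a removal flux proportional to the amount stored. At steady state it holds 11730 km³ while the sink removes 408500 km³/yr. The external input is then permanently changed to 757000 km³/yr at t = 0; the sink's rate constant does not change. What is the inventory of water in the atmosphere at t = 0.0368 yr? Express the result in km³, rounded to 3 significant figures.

19000 km³

Residence time τ = M₀/F₀ = 0.02871 yr. The eventual steady state is M_∞ = M₀·(F₁/F₀) = 11730 × 757000/408500 = 21737 km³.
The anomaly ΔM(t) = M(t) − M_∞ decays as ΔM₀·e^(−t/τ) with ΔM₀ = 11730 − 21737 = −10010 km³.
At t = 0.0368 yr, e^(−t/τ) = e^(−1.282) = 0.2776, so ΔM = −2778 km³ and M = 21737 − 2778 = 18959 km³.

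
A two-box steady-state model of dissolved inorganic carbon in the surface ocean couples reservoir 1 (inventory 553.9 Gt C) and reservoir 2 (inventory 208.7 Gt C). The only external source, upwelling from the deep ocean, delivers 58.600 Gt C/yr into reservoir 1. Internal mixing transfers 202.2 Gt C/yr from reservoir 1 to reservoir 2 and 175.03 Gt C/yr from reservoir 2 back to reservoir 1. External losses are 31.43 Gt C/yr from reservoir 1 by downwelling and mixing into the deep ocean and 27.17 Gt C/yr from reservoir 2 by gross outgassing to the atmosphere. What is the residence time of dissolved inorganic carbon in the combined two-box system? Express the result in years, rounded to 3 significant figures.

Residence time in the combined system uses the total inventory and the total *external* removal — internal exchanges between the two boxes cancel.
M_total = 553.9 + 208.7 = 762.60 Gt C.
ΣF_external_out = 31.43 + 27.17 = 58.600 Gt C/yr.
τ = M_total / ΣF_ext = 762.60 / 58.600 = 13.01 yr.

13.0 yr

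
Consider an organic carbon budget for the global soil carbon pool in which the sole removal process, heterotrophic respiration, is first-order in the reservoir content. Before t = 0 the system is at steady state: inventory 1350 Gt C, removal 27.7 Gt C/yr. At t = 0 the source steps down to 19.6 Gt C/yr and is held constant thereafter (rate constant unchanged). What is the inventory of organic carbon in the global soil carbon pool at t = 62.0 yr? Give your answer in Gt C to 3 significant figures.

The sink rate constant is k = F₀/M₀ = 27.7/1350 = 0.02052 yr⁻¹.
Solving dM/dt = F₁ − kM with M(0) = M₀ gives M(t) = F₁/k + (M₀ − F₁/k)·e^(−kt).
F₁/k = 19.6/0.02052 = 955.23 Gt C; kt = 0.02052 × 62.0 = 1.272, e^(−kt) = 0.2802.
M(62.0) = 955.23 + (1350 − 955.23) × 0.2802 = 955.23 + 110.6 = 1065.9 Gt C.

1070 Gt C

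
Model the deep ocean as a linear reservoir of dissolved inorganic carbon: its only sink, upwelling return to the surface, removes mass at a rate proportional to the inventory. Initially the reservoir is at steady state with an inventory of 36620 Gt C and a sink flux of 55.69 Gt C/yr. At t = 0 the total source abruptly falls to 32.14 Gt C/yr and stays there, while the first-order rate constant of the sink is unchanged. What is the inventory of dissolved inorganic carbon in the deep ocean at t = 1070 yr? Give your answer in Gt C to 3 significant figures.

24200 Gt C

The sink rate constant is k = F₀/M₀ = 55.69/36620 = 0.001521 yr⁻¹.
Solving dM/dt = F₁ − kM with M(0) = M₀ gives M(t) = F₁/k + (M₀ − F₁/k)·e^(−kt).
F₁/k = 32.14/0.001521 = 21134 Gt C; kt = 0.001521 × 1070 = 1.627, e^(−kt) = 0.1965.
M(1070) = 21134 + (36620 − 21134) × 0.1965 = 21134 + 3043 = 24177 Gt C.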